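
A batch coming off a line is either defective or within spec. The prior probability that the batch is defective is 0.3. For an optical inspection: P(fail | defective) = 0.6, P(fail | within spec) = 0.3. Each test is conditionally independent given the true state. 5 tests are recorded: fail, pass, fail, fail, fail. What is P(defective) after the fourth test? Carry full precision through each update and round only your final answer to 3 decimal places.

After 'fail': P(defective) = 0.6·0.3000 / (0.6·0.3000 + 0.3·0.7000) ≈ 0.4615
After 'pass': P(defective) = 0.4·0.4615 / (0.4·0.4615 + 0.7·0.5385) ≈ 0.3288
After 'fail': P(defective) = 0.6·0.3288 / (0.6·0.3288 + 0.3·0.6712) ≈ 0.4948
After 'fail': P(defective) = 0.6·0.4948 / (0.6·0.4948 + 0.3·0.5052) ≈ 0.6621

0.662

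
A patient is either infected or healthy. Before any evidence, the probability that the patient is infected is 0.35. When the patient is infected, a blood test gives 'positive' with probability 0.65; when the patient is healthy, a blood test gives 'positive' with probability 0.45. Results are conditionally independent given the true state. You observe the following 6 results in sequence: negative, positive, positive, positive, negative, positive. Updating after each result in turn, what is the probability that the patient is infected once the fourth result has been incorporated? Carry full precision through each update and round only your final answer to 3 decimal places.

After 'negative': P(infected) = 0.35·0.3500 / (0.35·0.3500 + 0.55·0.6500) ≈ 0.2552
After 'positive': P(infected) = 0.65·0.2552 / (0.65·0.2552 + 0.45·0.7448) ≈ 0.3311
After 'positive': P(infected) = 0.65·0.3311 / (0.65·0.3311 + 0.45·0.6689) ≈ 0.4169
After 'positive': P(infected) = 0.65·0.4169 / (0.65·0.4169 + 0.45·0.5831) ≈ 0.5080

0.508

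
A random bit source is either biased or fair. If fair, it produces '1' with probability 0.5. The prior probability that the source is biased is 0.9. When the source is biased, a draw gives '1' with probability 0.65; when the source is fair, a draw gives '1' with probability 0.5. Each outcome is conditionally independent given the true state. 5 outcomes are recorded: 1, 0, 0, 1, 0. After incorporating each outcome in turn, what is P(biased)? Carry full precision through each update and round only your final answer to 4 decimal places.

After '1': P(biased) = 0.65·0.9000 / (0.65·0.9000 + 0.5·0.1000) ≈ 0.9213
After '0': P(biased) = 0.35·0.9213 / (0.35·0.9213 + 0.5·0.0787) ≈ 0.8912
After '0': P(biased) = 0.35·0.8912 / (0.35·0.8912 + 0.5·0.1088) ≈ 0.8515
After '1': P(biased) = 0.65·0.8515 / (0.65·0.8515 + 0.5·0.1485) ≈ 0.8817
After '0': P(biased) = 0.35·0.8817 / (0.35·0.8817 + 0.5·0.1183) ≈ 0.8392

0.8392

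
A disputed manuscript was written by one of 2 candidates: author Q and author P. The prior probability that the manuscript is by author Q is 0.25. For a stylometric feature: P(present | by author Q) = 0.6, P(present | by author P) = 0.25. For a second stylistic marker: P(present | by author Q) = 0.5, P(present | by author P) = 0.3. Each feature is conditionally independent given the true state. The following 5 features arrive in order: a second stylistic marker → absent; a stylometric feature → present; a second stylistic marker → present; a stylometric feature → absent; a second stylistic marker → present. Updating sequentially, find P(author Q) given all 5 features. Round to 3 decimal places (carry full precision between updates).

0.458

Apply Bayes' rule sequentially, carrying P(author Q) forward.
After a second stylistic marker='absent': P(author Q) = 0.5·0.2500 / (0.5·0.2500 + 0.7·0.7500) ≈ 0.1923
After a stylometric feature='present': P(author Q) = 0.6·0.1923 / (0.6·0.1923 + 0.25·0.8077) ≈ 0.3636
After a second stylistic marker='present': P(author Q) = 0.5·0.3636 / (0.5·0.3636 + 0.3·0.6364) ≈ 0.4878
After a stylometric feature='absent': P(author Q) = 0.4·0.4878 / (0.4·0.4878 + 0.75·0.5122) ≈ 0.3368
After a second stylistic marker='present': P(author Q) = 0.5·0.3368 / (0.5·0.3368 + 0.3·0.6632) ≈ 0.4585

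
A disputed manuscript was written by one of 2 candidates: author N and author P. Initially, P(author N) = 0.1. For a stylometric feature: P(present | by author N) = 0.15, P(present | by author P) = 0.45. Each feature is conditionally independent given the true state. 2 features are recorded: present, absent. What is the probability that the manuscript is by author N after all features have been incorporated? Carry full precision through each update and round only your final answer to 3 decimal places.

After 'present': P(author N) = 0.15·0.1000 / (0.15·0.1000 + 0.45·0.9000) ≈ 0.0357
After 'absent': P(author N) = 0.85·0.0357 / (0.85·0.0357 + 0.55·0.9643) ≈ 0.0541

0.054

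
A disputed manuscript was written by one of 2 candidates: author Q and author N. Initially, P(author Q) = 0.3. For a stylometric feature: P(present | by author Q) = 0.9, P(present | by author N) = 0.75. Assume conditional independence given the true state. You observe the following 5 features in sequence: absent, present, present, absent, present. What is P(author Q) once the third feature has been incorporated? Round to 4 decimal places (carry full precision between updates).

0.1980

Apply Bayes' rule sequentially, carrying P(author Q) forward.
After 'absent': P(author Q) = 0.1·0.3000 / (0.1·0.3000 + 0.25·0.7000) ≈ 0.1463
After 'present': P(author Q) = 0.9·0.1463 / (0.9·0.1463 + 0.75·0.8537) ≈ 0.1706
After 'present': P(author Q) = 0.9·0.1706 / (0.9·0.1706 + 0.75·0.8294) ≈ 0.1980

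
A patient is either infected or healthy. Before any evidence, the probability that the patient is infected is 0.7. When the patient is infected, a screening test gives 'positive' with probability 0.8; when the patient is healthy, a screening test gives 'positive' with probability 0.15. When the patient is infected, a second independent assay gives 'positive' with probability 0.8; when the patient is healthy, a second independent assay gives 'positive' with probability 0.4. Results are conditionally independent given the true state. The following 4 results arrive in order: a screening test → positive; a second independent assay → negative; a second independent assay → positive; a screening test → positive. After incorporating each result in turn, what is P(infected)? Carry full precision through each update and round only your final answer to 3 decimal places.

After a screening test='positive': P(infected) = 0.8·0.7000 / (0.8·0.7000 + 0.15·0.3000) ≈ 0.9256
After a second independent assay='negative': P(infected) = 0.2·0.9256 / (0.2·0.9256 + 0.6·0.0744) ≈ 0.8058
After a second independent assay='positive': P(infected) = 0.8·0.8058 / (0.8·0.8058 + 0.4·0.1942) ≈ 0.8924
After a screening test='positive': P(infected) = 0.8·0.8924 / (0.8·0.8924 + 0.15·0.1076) ≈ 0.9779

0.978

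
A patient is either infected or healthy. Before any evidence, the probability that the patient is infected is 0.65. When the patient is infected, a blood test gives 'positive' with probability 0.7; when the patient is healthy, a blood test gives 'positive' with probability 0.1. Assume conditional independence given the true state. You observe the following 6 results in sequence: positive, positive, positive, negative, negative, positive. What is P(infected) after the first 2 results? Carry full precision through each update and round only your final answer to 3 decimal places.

Apply Bayes' rule sequentially, carrying P(infected) forward.
After 'positive': P(infected) = 0.7·0.6500 / (0.7·0.6500 + 0.1·0.3500) ≈ 0.9286
After 'positive': P(infected) = 0.7·0.9286 / (0.7·0.9286 + 0.1·0.0714) ≈ 0.9891

0.989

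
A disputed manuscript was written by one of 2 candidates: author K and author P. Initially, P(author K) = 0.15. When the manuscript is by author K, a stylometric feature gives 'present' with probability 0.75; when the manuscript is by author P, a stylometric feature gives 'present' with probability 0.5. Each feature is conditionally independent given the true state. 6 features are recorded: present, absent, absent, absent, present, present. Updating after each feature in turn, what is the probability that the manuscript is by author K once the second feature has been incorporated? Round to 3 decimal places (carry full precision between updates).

0.117

After 'present': P(author K) = 0.75·0.1500 / (0.75·0.1500 + 0.5·0.8500) ≈ 0.2093
After 'absent': P(author K) = 0.25·0.2093 / (0.25·0.2093 + 0.5·0.7907) ≈ 0.1169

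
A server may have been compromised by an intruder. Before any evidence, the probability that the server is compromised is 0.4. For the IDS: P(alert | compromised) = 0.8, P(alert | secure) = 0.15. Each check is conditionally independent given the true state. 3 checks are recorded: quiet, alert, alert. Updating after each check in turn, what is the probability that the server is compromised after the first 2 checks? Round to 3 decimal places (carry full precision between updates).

After 'quiet': P(compromised) = 0.2·0.4000 / (0.2·0.4000 + 0.85·0.6000) ≈ 0.1356
After 'alert': P(compromised) = 0.8·0.1356 / (0.8·0.1356 + 0.15·0.8644) ≈ 0.4555

0.456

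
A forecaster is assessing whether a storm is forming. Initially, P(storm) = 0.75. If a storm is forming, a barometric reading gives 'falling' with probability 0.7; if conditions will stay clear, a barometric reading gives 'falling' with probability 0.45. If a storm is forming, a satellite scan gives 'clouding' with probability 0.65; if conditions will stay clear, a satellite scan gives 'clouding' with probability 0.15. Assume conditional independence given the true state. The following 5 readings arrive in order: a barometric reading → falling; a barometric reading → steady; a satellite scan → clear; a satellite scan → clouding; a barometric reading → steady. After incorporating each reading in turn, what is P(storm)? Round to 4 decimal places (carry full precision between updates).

After a barometric reading='falling': P(storm) = 0.7·0.7500 / (0.7·0.7500 + 0.45·0.2500) ≈ 0.8235
After a barometric reading='steady': P(storm) = 0.3·0.8235 / (0.3·0.8235 + 0.55·0.1765) ≈ 0.7179
After a satellite scan='clear': P(storm) = 0.35·0.7179 / (0.35·0.7179 + 0.85·0.2821) ≈ 0.5117
After a satellite scan='clouding': P(storm) = 0.65·0.5117 / (0.65·0.5117 + 0.15·0.4883) ≈ 0.8196
After a barometric reading='steady': P(storm) = 0.3·0.8196 / (0.3·0.8196 + 0.55·0.1804) ≈ 0.7124

0.7124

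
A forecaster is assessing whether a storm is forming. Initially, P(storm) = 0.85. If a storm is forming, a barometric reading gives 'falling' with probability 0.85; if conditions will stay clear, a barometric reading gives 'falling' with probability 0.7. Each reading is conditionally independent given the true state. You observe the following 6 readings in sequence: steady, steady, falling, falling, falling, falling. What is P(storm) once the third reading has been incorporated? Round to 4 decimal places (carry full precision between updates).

After 'steady': P(storm) = 0.15·0.8500 / (0.15·0.8500 + 0.3·0.1500) ≈ 0.7391
After 'steady': P(storm) = 0.15·0.7391 / (0.15·0.7391 + 0.3·0.2609) ≈ 0.5862
After 'falling': P(storm) = 0.85·0.5862 / (0.85·0.5862 + 0.7·0.4138) ≈ 0.6324

0.6324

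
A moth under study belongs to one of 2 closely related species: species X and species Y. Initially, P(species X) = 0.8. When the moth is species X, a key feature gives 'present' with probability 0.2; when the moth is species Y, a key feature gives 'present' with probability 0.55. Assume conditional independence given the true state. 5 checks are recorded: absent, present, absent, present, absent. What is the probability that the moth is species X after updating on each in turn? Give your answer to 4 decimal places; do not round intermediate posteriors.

Apply Bayes' rule sequentially, carrying P(species X) forward.
After 'absent': P(species X) = 0.8·0.8000 / (0.8·0.8000 + 0.45·0.2000) ≈ 0.8767
After 'present': P(species X) = 0.2·0.8767 / (0.2·0.8767 + 0.55·0.1233) ≈ 0.7211
After 'absent': P(species X) = 0.8·0.7211 / (0.8·0.7211 + 0.45·0.2789) ≈ 0.8213
After 'present': P(species X) = 0.2·0.8213 / (0.2·0.8213 + 0.55·0.1787) ≈ 0.6257
After 'absent': P(species X) = 0.8·0.6257 / (0.8·0.6257 + 0.45·0.3743) ≈ 0.7482

0.7482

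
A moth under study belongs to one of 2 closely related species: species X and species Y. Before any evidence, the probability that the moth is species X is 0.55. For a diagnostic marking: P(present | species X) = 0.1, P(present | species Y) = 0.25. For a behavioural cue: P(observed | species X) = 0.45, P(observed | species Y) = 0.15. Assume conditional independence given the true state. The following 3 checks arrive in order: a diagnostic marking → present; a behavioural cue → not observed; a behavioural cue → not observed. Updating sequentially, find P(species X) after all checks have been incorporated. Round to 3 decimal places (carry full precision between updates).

0.170

After a diagnostic marking='present': P(species X) = 0.1·0.5500 / (0.1·0.5500 + 0.25·0.4500) ≈ 0.3284
After a behavioural cue='not observed': P(species X) = 0.55·0.3284 / (0.55·0.3284 + 0.85·0.6716) ≈ 0.2403
After a behavioural cue='not observed': P(species X) = 0.55·0.2403 / (0.55·0.2403 + 0.85·0.7597) ≈ 0.1699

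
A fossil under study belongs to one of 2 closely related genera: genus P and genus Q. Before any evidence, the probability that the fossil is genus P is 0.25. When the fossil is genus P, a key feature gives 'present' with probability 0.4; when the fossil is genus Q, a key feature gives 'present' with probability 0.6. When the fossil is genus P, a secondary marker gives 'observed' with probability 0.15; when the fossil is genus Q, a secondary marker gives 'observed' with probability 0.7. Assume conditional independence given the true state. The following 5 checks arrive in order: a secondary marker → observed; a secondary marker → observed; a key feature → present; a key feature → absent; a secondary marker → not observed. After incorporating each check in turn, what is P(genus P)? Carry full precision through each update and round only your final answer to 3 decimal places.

After a secondary marker='observed': P(genus P) = 0.15·0.2500 / (0.15·0.2500 + 0.7·0.7500) ≈ 0.0667
After a secondary marker='observed': P(genus P) = 0.15·0.0667 / (0.15·0.0667 + 0.7·0.9333) ≈ 0.0151
After a key feature='present': P(genus P) = 0.4·0.0151 / (0.4·0.0151 + 0.6·0.9849) ≈ 0.0101
After a key feature='absent': P(genus P) = 0.6·0.0101 / (0.6·0.0101 + 0.4·0.9899) ≈ 0.0151
After a secondary marker='not observed': P(genus P) = 0.85·0.0151 / (0.85·0.0151 + 0.3·0.9849) ≈ 0.0416

0.042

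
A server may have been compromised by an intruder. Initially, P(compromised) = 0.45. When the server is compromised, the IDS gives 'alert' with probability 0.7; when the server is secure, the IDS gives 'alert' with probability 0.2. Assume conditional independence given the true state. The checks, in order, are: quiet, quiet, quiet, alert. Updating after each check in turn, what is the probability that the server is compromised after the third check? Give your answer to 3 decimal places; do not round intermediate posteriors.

Apply Bayes' rule sequentially, carrying P(compromised) forward.
After 'quiet': P(compromised) = 0.3·0.4500 / (0.3·0.4500 + 0.8·0.5500) ≈ 0.2348
After 'quiet': P(compromised) = 0.3·0.2348 / (0.3·0.2348 + 0.8·0.7652) ≈ 0.1032
After 'quiet': P(compromised) = 0.3·0.1032 / (0.3·0.1032 + 0.8·0.8968) ≈ 0.0414

0.041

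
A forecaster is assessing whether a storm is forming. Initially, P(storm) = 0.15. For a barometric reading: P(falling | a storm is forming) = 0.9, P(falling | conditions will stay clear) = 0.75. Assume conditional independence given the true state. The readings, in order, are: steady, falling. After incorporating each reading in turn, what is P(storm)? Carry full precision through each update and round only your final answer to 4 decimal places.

0.0781

After 'steady': P(storm) = 0.1·0.1500 / (0.1·0.1500 + 0.25·0.8500) ≈ 0.0659
After 'falling': P(storm) = 0.9·0.0659 / (0.9·0.0659 + 0.75·0.9341) ≈ 0.0781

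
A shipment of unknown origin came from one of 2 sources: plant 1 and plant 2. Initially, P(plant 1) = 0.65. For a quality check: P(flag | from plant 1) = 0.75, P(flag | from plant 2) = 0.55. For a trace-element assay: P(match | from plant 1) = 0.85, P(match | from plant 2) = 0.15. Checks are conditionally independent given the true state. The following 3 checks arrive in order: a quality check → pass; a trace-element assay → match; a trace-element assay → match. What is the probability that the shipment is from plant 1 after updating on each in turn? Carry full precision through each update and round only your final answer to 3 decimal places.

After a quality check='pass': P(plant 1) = 0.25·0.6500 / (0.25·0.6500 + 0.45·0.3500) ≈ 0.5078
After a trace-element assay='match': P(plant 1) = 0.85·0.5078 / (0.85·0.5078 + 0.15·0.4922) ≈ 0.8539
After a trace-element assay='match': P(plant 1) = 0.85·0.8539 / (0.85·0.8539 + 0.15·0.1461) ≈ 0.9707

0.971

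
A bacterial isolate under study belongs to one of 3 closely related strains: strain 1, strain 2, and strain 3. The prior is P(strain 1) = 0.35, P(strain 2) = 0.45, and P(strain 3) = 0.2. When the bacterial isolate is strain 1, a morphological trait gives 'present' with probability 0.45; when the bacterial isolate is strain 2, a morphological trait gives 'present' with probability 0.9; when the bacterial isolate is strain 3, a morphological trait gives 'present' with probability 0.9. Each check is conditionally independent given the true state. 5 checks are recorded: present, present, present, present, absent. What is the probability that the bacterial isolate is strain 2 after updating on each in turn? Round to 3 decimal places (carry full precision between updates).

Each posterior becomes the prior for the next update.
After 'present': normaliser = 0.45·0.3500 + 0.9·0.4500 + 0.9·0.2000; P(strain 1) ≈ 0.2121, P(strain 2) ≈ 0.5455, P(strain 3) ≈ 0.2424
After 'present': normaliser = 0.45·0.2121 + 0.9·0.5455 + 0.9·0.2424; P(strain 1) ≈ 0.1186, P(strain 2) ≈ 0.6102, P(strain 3) ≈ 0.2712
After 'present': normaliser = 0.45·0.1186 + 0.9·0.6102 + 0.9·0.2712; P(strain 1) ≈ 0.0631, P(strain 2) ≈ 0.6486, P(strain 3) ≈ 0.2883
After 'present': normaliser = 0.45·0.0631 + 0.9·0.6486 + 0.9·0.2883; P(strain 1) ≈ 0.0326, P(strain 2) ≈ 0.6698, P(strain 3) ≈ 0.2977
After 'absent': normaliser = 0.55·0.0326 + 0.1·0.6698 + 0.1·0.2977; P(strain 1) ≈ 0.1562, P(strain 2) ≈ 0.5842, P(strain 3) ≈ 0.2596

0.584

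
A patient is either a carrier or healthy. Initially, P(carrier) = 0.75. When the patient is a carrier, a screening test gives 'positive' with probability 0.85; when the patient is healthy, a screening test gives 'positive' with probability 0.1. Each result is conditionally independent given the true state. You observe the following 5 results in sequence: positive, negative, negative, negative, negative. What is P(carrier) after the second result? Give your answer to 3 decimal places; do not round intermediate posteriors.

After 'positive': P(carrier) = 0.85·0.7500 / (0.85·0.7500 + 0.1·0.2500) ≈ 0.9623
After 'negative': P(carrier) = 0.15·0.9623 / (0.15·0.9623 + 0.9·0.0377) ≈ 0.8095

0.810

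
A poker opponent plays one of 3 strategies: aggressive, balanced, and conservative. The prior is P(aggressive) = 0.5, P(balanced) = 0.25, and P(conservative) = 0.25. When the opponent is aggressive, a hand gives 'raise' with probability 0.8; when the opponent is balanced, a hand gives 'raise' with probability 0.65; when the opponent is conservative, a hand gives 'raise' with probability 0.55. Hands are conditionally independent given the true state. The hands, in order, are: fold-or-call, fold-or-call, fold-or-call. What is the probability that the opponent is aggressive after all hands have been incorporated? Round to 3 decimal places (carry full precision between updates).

0.107

After 'fold-or-call': normaliser = 0.2·0.5000 + 0.35·0.2500 + 0.45·0.2500; P(aggressive) ≈ 0.3333, P(balanced) ≈ 0.2917, P(conservative) ≈ 0.3750
After 'fold-or-call': normaliser = 0.2·0.3333 + 0.35·0.2917 + 0.45·0.3750; P(aggressive) ≈ 0.1975, P(balanced) ≈ 0.3025, P(conservative) ≈ 0.5000
After 'fold-or-call': normaliser = 0.2·0.1975 + 0.35·0.3025 + 0.45·0.5000; P(aggressive) ≈ 0.1067, P(balanced) ≈ 0.2858, P(conservative) ≈ 0.6075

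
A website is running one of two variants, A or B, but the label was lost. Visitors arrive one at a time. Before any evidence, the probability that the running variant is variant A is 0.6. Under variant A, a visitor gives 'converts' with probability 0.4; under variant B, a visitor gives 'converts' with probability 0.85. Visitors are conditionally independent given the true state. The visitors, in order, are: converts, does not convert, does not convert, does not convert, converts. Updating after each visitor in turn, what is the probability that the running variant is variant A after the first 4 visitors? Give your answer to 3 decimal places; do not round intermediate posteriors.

After 'converts': P(A) = 0.4·0.6000 / (0.4·0.6000 + 0.85·0.4000) ≈ 0.4138
After 'does not convert': P(A) = 0.6·0.4138 / (0.6·0.4138 + 0.15·0.5862) ≈ 0.7385
After 'does not convert': P(A) = 0.6·0.7385 / (0.6·0.7385 + 0.15·0.2615) ≈ 0.9187
After 'does not convert': P(A) = 0.6·0.9187 / (0.6·0.9187 + 0.15·0.0813) ≈ 0.9783

0.978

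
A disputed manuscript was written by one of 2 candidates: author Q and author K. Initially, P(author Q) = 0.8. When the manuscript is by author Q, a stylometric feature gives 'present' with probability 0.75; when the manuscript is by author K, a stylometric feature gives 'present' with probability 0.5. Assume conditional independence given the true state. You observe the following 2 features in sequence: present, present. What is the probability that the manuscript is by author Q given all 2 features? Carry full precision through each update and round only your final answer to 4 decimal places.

0.9000

After 'present': P(author Q) = 0.75·0.8000 / (0.75·0.8000 + 0.5·0.2000) ≈ 0.8571
After 'present': P(author Q) = 0.75·0.8571 / (0.75·0.8571 + 0.5·0.1429) ≈ 0.9000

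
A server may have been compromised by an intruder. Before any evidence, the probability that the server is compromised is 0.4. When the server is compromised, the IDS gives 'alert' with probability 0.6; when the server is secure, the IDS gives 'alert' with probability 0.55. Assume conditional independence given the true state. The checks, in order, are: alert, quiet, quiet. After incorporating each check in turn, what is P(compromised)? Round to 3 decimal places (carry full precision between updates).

After 'alert': P(compromised) = 0.6·0.4000 / (0.6·0.4000 + 0.55·0.6000) ≈ 0.4211
After 'quiet': P(compromised) = 0.4·0.4211 / (0.4·0.4211 + 0.45·0.5789) ≈ 0.3926
After 'quiet': P(compromised) = 0.4·0.3926 / (0.4·0.3926 + 0.45·0.6074) ≈ 0.3649

0.365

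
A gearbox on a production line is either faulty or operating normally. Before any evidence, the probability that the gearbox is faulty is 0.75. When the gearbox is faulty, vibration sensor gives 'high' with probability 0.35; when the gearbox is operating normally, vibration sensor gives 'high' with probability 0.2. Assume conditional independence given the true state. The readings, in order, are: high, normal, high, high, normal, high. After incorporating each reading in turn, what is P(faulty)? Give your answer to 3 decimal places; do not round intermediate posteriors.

After 'high': P(faulty) = 0.35·0.7500 / (0.35·0.7500 + 0.2·0.2500) ≈ 0.8400
After 'normal': P(faulty) = 0.65·0.8400 / (0.65·0.8400 + 0.8·0.1600) ≈ 0.8101
After 'high': P(faulty) = 0.35·0.8101 / (0.35·0.8101 + 0.2·0.1899) ≈ 0.8819
After 'high': P(faulty) = 0.35·0.8819 / (0.35·0.8819 + 0.2·0.1181) ≈ 0.9289
After 'normal': P(faulty) = 0.65·0.9289 / (0.65·0.9289 + 0.8·0.0711) ≈ 0.9139
After 'high': P(faulty) = 0.35·0.9139 / (0.35·0.9139 + 0.2·0.0861) ≈ 0.9489

0.949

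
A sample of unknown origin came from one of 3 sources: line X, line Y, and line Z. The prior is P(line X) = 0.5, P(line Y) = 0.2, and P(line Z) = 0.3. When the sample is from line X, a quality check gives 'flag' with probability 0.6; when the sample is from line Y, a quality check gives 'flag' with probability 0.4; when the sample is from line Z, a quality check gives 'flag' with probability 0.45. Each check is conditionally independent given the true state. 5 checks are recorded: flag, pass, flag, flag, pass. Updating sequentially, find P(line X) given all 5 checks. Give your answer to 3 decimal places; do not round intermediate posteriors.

Apply Bayes' rule sequentially, carrying P(line X) forward.
After 'flag': normaliser = 0.6·0.5000 + 0.4·0.2000 + 0.45·0.3000; P(line X) ≈ 0.5825, P(line Y) ≈ 0.1553, P(line Z) ≈ 0.2621
After 'pass': normaliser = 0.4·0.5825 + 0.6·0.1553 + 0.55·0.2621; P(line X) ≈ 0.4954, P(line Y) ≈ 0.1981, P(line Z) ≈ 0.3065
After 'flag': normaliser = 0.6·0.4954 + 0.4·0.1981 + 0.45·0.3065; P(line X) ≈ 0.5778, P(line Y) ≈ 0.1541, P(line Z) ≈ 0.2681
After 'flag': normaliser = 0.6·0.5778 + 0.4·0.1541 + 0.45·0.2681; P(line X) ≈ 0.6554, P(line Y) ≈ 0.1165, P(line Z) ≈ 0.2281
After 'pass': normaliser = 0.4·0.6554 + 0.6·0.1165 + 0.55·0.2281; P(line X) ≈ 0.5730, P(line Y) ≈ 0.1528, P(line Z) ≈ 0.2742

0.573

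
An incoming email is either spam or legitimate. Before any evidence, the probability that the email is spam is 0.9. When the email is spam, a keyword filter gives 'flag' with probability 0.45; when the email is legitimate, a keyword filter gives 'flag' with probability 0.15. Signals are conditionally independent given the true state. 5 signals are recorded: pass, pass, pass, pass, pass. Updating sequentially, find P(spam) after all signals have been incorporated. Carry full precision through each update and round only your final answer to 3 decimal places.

0.505

Each posterior becomes the prior for the next update.
After 'pass': P(spam) = 0.55·0.9000 / (0.55·0.9000 + 0.85·0.1000) ≈ 0.8534
After 'pass': P(spam) = 0.55·0.8534 / (0.55·0.8534 + 0.85·0.1466) ≈ 0.7903
After 'pass': P(spam) = 0.55·0.7903 / (0.55·0.7903 + 0.85·0.2097) ≈ 0.7092
After 'pass': P(spam) = 0.55·0.7092 / (0.55·0.7092 + 0.85·0.2908) ≈ 0.6121
After 'pass': P(spam) = 0.55·0.6121 / (0.55·0.6121 + 0.85·0.3879) ≈ 0.5052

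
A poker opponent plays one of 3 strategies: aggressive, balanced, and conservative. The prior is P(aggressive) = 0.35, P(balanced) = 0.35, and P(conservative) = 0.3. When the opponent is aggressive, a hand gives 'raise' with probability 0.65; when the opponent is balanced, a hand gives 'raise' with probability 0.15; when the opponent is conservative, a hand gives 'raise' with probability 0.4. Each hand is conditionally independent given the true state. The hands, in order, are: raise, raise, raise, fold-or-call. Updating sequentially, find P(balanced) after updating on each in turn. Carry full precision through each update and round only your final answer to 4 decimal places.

0.0217

After 'raise': normaliser = 0.65·0.3500 + 0.15·0.3500 + 0.4·0.3000; P(aggressive) ≈ 0.5687, P(balanced) ≈ 0.1313, P(conservative) ≈ 0.3000
After 'raise': normaliser = 0.65·0.5687 + 0.15·0.1313 + 0.4·0.3000; P(aggressive) ≈ 0.7258, P(balanced) ≈ 0.0387, P(conservative) ≈ 0.2356
After 'raise': normaliser = 0.65·0.7258 + 0.15·0.0387 + 0.4·0.2356; P(aggressive) ≈ 0.8251, P(balanced) ≈ 0.0101, P(conservative) ≈ 0.1648
After 'fold-or-call': normaliser = 0.35·0.8251 + 0.85·0.0101 + 0.6·0.1648; P(aggressive) ≈ 0.7287, P(balanced) ≈ 0.0217, P(conservative) ≈ 0.2495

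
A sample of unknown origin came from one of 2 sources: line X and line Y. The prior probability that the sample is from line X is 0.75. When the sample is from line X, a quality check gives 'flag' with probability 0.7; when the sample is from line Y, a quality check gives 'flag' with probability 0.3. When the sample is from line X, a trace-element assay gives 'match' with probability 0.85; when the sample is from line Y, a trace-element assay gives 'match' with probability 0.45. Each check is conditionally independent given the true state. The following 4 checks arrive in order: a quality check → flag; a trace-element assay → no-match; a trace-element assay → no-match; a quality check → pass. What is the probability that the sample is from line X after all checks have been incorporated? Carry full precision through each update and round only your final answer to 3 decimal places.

0.182

Each posterior becomes the prior for the next update.
After a quality check='flag': P(line X) = 0.7·0.7500 / (0.7·0.7500 + 0.3·0.2500) ≈ 0.8750
After a trace-element assay='no-match': P(line X) = 0.15·0.8750 / (0.15·0.8750 + 0.55·0.1250) ≈ 0.6562
After a trace-element assay='no-match': P(line X) = 0.15·0.6562 / (0.15·0.6562 + 0.55·0.3438) ≈ 0.3424
After a quality check='pass': P(line X) = 0.3·0.3424 / (0.3·0.3424 + 0.7·0.6576) ≈ 0.1824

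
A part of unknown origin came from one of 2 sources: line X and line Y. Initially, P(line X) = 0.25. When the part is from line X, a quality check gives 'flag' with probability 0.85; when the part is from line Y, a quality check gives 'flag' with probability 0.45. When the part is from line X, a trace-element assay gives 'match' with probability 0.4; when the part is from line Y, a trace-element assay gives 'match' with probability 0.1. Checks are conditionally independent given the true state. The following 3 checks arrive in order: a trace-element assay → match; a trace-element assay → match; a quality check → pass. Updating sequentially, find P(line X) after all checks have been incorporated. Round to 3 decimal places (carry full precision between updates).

After a trace-element assay='match': P(line X) = 0.4·0.2500 / (0.4·0.2500 + 0.1·0.7500) ≈ 0.5714
After a trace-element assay='match': P(line X) = 0.4·0.5714 / (0.4·0.5714 + 0.1·0.4286) ≈ 0.8421
After a quality check='pass': P(line X) = 0.15·0.8421 / (0.15·0.8421 + 0.55·0.1579) ≈ 0.5926

0.593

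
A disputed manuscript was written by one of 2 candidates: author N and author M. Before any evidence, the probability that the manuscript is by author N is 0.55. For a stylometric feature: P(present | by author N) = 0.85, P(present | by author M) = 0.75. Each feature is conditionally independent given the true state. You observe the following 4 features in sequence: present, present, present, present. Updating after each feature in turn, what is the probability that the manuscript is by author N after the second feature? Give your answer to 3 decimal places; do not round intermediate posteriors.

0.611

After 'present': P(author N) = 0.85·0.5500 / (0.85·0.5500 + 0.75·0.4500) ≈ 0.5807
After 'present': P(author N) = 0.85·0.5807 / (0.85·0.5807 + 0.75·0.4193) ≈ 0.6109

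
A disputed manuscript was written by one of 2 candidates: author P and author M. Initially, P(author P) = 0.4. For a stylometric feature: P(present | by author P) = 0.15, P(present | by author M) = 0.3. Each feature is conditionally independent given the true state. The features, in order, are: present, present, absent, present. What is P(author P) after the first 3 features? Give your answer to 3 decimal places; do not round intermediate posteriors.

0.168

Each posterior becomes the prior for the next update.
After 'present': P(author P) = 0.15·0.4000 / (0.15·0.4000 + 0.3·0.6000) ≈ 0.2500
After 'present': P(author P) = 0.15·0.2500 / (0.15·0.2500 + 0.3·0.7500) ≈ 0.1429
After 'absent': P(author P) = 0.85·0.1429 / (0.85·0.1429 + 0.7·0.8571) ≈ 0.1683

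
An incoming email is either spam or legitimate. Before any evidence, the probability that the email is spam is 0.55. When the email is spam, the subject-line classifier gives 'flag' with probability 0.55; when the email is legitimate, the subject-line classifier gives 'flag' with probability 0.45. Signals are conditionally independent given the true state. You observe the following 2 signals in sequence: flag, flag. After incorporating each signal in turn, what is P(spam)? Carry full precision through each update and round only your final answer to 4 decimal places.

After 'flag': P(spam) = 0.55·0.5500 / (0.55·0.5500 + 0.45·0.4500) ≈ 0.5990
After 'flag': P(spam) = 0.55·0.5990 / (0.55·0.5990 + 0.45·0.4010) ≈ 0.6461

0.6461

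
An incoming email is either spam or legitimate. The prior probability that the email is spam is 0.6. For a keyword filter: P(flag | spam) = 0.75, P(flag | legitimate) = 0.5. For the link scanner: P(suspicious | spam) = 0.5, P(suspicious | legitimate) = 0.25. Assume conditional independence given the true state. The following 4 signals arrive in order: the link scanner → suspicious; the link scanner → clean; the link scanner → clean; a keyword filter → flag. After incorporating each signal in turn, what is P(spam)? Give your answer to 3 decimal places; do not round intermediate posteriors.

After the link scanner='suspicious': P(spam) = 0.5·0.6000 / (0.5·0.6000 + 0.25·0.4000) ≈ 0.7500
After the link scanner='clean': P(spam) = 0.5·0.7500 / (0.5·0.7500 + 0.75·0.2500) ≈ 0.6667
After the link scanner='clean': P(spam) = 0.5·0.6667 / (0.5·0.6667 + 0.75·0.3333) ≈ 0.5714
After a keyword filter='flag': P(spam) = 0.75·0.5714 / (0.75·0.5714 + 0.5·0.4286) ≈ 0.6667

0.667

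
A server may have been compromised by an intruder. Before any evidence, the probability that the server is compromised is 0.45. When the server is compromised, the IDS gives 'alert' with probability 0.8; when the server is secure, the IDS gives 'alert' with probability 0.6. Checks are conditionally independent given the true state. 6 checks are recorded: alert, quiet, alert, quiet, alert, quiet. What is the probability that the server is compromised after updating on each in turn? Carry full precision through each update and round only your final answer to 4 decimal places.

Each posterior becomes the prior for the next update.
After 'alert': P(compromised) = 0.8·0.4500 / (0.8·0.4500 + 0.6·0.5500) ≈ 0.5217
After 'quiet': P(compromised) = 0.2·0.5217 / (0.2·0.5217 + 0.4·0.4783) ≈ 0.3529
After 'alert': P(compromised) = 0.8·0.3529 / (0.8·0.3529 + 0.6·0.6471) ≈ 0.4211
After 'quiet': P(compromised) = 0.2·0.4211 / (0.2·0.4211 + 0.4·0.5789) ≈ 0.2667
After 'alert': P(compromised) = 0.8·0.2667 / (0.8·0.2667 + 0.6·0.7333) ≈ 0.3265
After 'quiet': P(compromised) = 0.2·0.3265 / (0.2·0.3265 + 0.4·0.6735) ≈ 0.1951

0.1951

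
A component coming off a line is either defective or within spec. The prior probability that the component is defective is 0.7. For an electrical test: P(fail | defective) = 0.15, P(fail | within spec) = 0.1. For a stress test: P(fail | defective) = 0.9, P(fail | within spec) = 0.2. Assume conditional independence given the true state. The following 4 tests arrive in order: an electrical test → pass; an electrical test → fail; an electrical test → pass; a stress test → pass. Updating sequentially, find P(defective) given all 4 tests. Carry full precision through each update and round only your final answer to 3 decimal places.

Each posterior becomes the prior for the next update.
After an electrical test='pass': P(defective) = 0.85·0.7000 / (0.85·0.7000 + 0.9·0.3000) ≈ 0.6879
After an electrical test='fail': P(defective) = 0.15·0.6879 / (0.15·0.6879 + 0.1·0.3121) ≈ 0.7677
After an electrical test='pass': P(defective) = 0.85·0.7677 / (0.85·0.7677 + 0.9·0.2323) ≈ 0.7574
After a stress test='pass': P(defective) = 0.1·0.7574 / (0.1·0.7574 + 0.8·0.2426) ≈ 0.2807

0.281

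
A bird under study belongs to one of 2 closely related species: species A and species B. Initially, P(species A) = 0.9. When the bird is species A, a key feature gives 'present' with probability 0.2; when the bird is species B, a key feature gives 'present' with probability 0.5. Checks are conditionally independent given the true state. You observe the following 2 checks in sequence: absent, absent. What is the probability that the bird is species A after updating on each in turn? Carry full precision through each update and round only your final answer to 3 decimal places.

Apply Bayes' rule sequentially, carrying P(species A) forward.
After 'absent': P(species A) = 0.8·0.9000 / (0.8·0.9000 + 0.5·0.1000) ≈ 0.9351
After 'absent': P(species A) = 0.8·0.9351 / (0.8·0.9351 + 0.5·0.0649) ≈ 0.9584

0.958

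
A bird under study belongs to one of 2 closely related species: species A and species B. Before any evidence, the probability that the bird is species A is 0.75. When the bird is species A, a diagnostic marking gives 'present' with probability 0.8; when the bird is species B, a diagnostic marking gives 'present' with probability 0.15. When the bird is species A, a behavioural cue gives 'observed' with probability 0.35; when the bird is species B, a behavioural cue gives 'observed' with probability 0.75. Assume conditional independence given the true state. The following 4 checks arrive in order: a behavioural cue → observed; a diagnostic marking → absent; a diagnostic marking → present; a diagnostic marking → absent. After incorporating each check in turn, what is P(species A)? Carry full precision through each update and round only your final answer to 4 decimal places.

After a behavioural cue='observed': P(species A) = 0.35·0.7500 / (0.35·0.7500 + 0.75·0.2500) ≈ 0.5833
After a diagnostic marking='absent': P(species A) = 0.2·0.5833 / (0.2·0.5833 + 0.85·0.4167) ≈ 0.2478
After a diagnostic marking='present': P(species A) = 0.8·0.2478 / (0.8·0.2478 + 0.15·0.7522) ≈ 0.6373
After a diagnostic marking='absent': P(species A) = 0.2·0.6373 / (0.2·0.6373 + 0.85·0.3627) ≈ 0.2925

0.2925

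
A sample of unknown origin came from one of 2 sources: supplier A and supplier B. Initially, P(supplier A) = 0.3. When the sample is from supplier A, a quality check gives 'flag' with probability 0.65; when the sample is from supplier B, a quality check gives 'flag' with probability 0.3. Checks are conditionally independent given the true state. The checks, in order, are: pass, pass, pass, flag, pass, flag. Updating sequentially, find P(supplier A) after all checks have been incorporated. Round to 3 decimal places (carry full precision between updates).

0.112

Each posterior becomes the prior for the next update.
After 'pass': P(supplier A) = 0.35·0.3000 / (0.35·0.3000 + 0.7·0.7000) ≈ 0.1765
After 'pass': P(supplier A) = 0.35·0.1765 / (0.35·0.1765 + 0.7·0.8235) ≈ 0.0968
After 'pass': P(supplier A) = 0.35·0.0968 / (0.35·0.0968 + 0.7·0.9032) ≈ 0.0508
After 'flag': P(supplier A) = 0.65·0.0508 / (0.65·0.0508 + 0.3·0.9492) ≈ 0.1040
After 'pass': P(supplier A) = 0.35·0.1040 / (0.35·0.1040 + 0.7·0.8960) ≈ 0.0549
After 'flag': P(supplier A) = 0.65·0.0549 / (0.65·0.0549 + 0.3·0.9451) ≈ 0.1117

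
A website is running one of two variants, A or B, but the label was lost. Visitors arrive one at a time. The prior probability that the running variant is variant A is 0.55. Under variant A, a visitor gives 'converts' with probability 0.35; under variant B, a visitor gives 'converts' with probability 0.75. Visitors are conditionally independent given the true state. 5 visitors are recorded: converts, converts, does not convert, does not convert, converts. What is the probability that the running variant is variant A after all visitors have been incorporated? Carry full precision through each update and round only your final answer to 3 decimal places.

0.456

After 'converts': P(A) = 0.35·0.5500 / (0.35·0.5500 + 0.75·0.4500) ≈ 0.3632
After 'converts': P(A) = 0.35·0.3632 / (0.35·0.3632 + 0.75·0.6368) ≈ 0.2102
After 'does not convert': P(A) = 0.65·0.2102 / (0.65·0.2102 + 0.25·0.7898) ≈ 0.4090
After 'does not convert': P(A) = 0.65·0.4090 / (0.65·0.4090 + 0.25·0.5910) ≈ 0.6428
After 'converts': P(A) = 0.35·0.6428 / (0.35·0.6428 + 0.75·0.3572) ≈ 0.4564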